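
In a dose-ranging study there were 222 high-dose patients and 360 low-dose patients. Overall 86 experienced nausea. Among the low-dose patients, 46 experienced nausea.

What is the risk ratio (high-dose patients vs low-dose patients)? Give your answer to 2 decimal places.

RR ≈ 1.41

high-dose patients with the outcome: 86 − 46 = 40
high-dose patients without the outcome: 222 − 40 = 182
low-dose patients without the outcome: 360 − 46 = 314
risk, high-dose patients = 40/222 = 0.1802
risk, low-dose patients = 46/360 = 0.1278
RR = 0.1802 / 0.1278 = 1.41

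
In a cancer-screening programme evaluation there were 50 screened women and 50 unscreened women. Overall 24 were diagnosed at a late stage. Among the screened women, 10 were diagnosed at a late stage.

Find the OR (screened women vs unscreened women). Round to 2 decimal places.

screened women without the outcome: 50 − 10 = 40
unscreened women with the outcome: 24 − 10 = 14
unscreened women without the outcome: 50 − 14 = 36
OR = (10 × 36) / (40 × 14) = 360/560 ≈ 0.64

OR: 0.64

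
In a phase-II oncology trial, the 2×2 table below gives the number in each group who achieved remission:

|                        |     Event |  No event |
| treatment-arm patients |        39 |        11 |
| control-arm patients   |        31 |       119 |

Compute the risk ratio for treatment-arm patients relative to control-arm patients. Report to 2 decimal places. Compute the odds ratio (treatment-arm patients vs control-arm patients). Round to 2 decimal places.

RR = 3.77; OR = 13.61

risk, treatment-arm patients = 39/50 = 0.7800
risk, control-arm patients = 31/150 = 0.2067
RR = 0.7800 / 0.2067 = 3.77
OR = (39 × 119) / (11 × 31) = 4641/341 ≈ 13.61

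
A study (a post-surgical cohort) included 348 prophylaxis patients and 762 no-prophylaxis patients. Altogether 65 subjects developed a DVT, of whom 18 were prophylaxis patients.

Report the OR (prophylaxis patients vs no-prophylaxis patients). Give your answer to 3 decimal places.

0.830

prophylaxis patients without the outcome: 348 − 18 = 330
no-prophylaxis patients with the outcome: 65 − 18 = 47
no-prophylaxis patients without the outcome: 762 − 47 = 715
odds, prophylaxis patients = 18/330 = 0.0545
odds, no-prophylaxis patients = 47/715 = 0.0657
OR = 0.0545 / 0.0657 = 0.830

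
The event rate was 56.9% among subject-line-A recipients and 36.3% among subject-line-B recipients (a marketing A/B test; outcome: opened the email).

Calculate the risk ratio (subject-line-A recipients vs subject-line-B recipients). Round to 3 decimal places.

RR = 0.5690 / 0.3630 = 1.567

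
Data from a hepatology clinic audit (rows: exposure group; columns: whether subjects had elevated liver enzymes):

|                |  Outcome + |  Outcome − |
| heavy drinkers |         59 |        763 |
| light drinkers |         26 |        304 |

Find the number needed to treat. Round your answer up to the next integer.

NNT: 143

risk, heavy drinkers = 59/822 = 0.071776
risk, light drinkers = 26/330 = 0.078788
absolute risk difference = 0.007012
1 / 0.007012 = 142.613 → round up → 143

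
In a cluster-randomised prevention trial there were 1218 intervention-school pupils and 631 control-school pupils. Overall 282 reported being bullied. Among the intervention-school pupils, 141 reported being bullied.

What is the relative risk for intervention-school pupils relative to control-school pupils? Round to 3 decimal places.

intervention-school pupils without the outcome: 1218 − 141 = 1077
control-school pupils with the outcome: 282 − 141 = 141
control-school pupils without the outcome: 631 − 141 = 490
risk, intervention-school pupils = 141/1218 = 0.1158
risk, control-school pupils = 141/631 = 0.2235
RR = 0.1158 / 0.2235 = 0.518

0.518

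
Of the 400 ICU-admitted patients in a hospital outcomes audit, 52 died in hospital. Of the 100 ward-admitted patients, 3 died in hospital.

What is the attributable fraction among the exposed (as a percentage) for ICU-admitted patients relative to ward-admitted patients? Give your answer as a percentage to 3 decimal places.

risk, ICU-admitted patients = 52/400 = 0.13000
risk, ward-admitted patients = 3/100 = 0.03000
AR% = (0.13000 − 0.03000) / 0.13000 = 0.7692 → 76.923%

AR% = 76.923%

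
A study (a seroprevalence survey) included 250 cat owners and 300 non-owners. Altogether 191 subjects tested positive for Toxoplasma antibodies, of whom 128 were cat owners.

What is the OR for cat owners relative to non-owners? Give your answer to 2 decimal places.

OR: 3.95

cat owners without the outcome: 250 − 128 = 122
non-owners with the outcome: 191 − 128 = 63
non-owners without the outcome: 300 − 63 = 237
odds, cat owners = 128/122 = 1.0492
odds, non-owners = 63/237 = 0.2658
OR = 1.0492 / 0.2658 = 3.95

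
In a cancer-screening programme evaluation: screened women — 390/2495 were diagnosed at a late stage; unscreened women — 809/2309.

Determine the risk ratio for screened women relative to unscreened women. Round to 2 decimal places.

0.45

risk, screened women = 390/2495 = 0.1563
risk, unscreened women = 809/2309 = 0.3504
RR = 0.1563 / 0.3504 = 0.45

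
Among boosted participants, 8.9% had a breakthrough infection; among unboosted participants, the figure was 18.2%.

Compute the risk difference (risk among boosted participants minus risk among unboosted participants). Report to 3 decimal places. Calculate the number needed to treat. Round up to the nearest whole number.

risk difference = 0.0890 − 0.1820 = -0.093
absolute risk difference = 0.093000
1 / 0.093000 = 10.753 → round up → 11

RD = -0.093; NNT = 11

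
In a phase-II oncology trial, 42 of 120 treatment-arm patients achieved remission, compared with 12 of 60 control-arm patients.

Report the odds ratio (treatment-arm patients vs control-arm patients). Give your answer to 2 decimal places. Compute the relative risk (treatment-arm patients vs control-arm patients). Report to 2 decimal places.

OR = 2.15; RR = 1.75

OR = (42 × 48) / (78 × 12) = 2016/936 ≈ 2.15
risk, treatment-arm patients = 42/120 = 0.3500
risk, control-arm patients = 12/60 = 0.2000
RR = 0.3500 / 0.2000 = 1.75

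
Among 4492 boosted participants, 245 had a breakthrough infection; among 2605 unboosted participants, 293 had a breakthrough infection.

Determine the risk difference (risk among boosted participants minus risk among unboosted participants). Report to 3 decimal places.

risk, boosted participants = 245/4492 = 0.0545
risk, unboosted participants = 293/2605 = 0.1125
risk difference = 0.0545 − 0.1125 = -0.058

RD = -0.058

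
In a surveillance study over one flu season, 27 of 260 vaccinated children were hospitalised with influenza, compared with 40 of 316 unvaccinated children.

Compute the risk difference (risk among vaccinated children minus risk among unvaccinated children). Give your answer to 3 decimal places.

-0.023

risk, vaccinated children = 27/260 = 0.1038
risk, unvaccinated children = 40/316 = 0.1266
risk difference = 0.1038 − 0.1266 = -0.023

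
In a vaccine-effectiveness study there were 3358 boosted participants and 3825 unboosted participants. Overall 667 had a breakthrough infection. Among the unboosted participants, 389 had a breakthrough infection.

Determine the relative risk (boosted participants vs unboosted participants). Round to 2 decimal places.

0.81

boosted participants with the outcome: 667 − 389 = 278
boosted participants without the outcome: 3358 − 278 = 3080
unboosted participants without the outcome: 3825 − 389 = 3436
risk, boosted participants = 278/3358 = 0.0828
risk, unboosted participants = 389/3825 = 0.1017
RR = 0.0828 / 0.1017 = 0.81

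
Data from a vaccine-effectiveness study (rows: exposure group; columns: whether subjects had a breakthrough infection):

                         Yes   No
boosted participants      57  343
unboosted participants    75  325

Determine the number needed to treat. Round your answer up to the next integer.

risk, boosted participants = 57/400 = 0.142500
risk, unboosted participants = 75/400 = 0.187500
absolute risk difference = 0.045000
1 / 0.045000 = 22.222 → round up → 23

23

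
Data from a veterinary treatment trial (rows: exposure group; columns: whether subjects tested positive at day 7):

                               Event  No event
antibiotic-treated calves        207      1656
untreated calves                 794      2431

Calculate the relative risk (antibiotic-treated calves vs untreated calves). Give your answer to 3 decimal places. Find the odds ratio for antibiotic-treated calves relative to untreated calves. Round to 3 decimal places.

risk, antibiotic-treated calves = 207/1863 = 0.1111
risk, untreated calves = 794/3225 = 0.2462
RR = 0.1111 / 0.2462 = 0.451
odds, antibiotic-treated calves = 207/1656 = 0.1250
odds, untreated calves = 794/2431 = 0.3266
OR = 0.1250 / 0.3266 = 0.383

RR = 0.451; OR = 0.383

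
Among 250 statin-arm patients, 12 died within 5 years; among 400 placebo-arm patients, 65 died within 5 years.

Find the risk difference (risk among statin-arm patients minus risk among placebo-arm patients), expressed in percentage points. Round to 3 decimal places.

-11.450

risk, statin-arm patients = 12/250 = 0.04800
risk, placebo-arm patients = 65/400 = 0.16250
risk difference = 0.04800 − 0.16250 = -0.11450 → -11.450 percentage points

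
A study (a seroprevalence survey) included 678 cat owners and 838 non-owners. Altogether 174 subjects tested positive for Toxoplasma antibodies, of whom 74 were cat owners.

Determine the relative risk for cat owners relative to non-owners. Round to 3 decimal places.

cat owners without the outcome: 678 − 74 = 604
non-owners with the outcome: 174 − 74 = 100
non-owners without the outcome: 838 − 100 = 738
risk, cat owners = 74/678 = 0.1091
risk, non-owners = 100/838 = 0.1193
RR = 0.1091 / 0.1193 = 0.915

0.915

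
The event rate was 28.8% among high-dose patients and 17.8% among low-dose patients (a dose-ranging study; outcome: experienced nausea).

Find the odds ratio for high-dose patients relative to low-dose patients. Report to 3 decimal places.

1.868

odds, high-dose patients = 0.2880/0.7120 = 0.4045
odds, low-dose patients = 0.1780/0.8220 = 0.2165
OR = 0.4045 / 0.2165 = 1.868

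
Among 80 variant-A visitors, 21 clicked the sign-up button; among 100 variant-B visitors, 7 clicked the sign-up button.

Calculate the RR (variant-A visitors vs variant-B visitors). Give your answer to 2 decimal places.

risk, variant-A visitors = 21/80 = 0.2625
risk, variant-B visitors = 7/100 = 0.0700
RR = 0.2625 / 0.0700 = 3.75

RR: 3.75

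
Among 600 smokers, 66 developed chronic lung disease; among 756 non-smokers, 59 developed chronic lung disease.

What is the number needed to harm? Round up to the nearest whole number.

NNH ≈ 32

risk, smokers = 66/600 = 0.110000
risk, non-smokers = 59/756 = 0.078042
absolute risk difference = 0.031958
1 / 0.031958 = 31.291 → round up → 32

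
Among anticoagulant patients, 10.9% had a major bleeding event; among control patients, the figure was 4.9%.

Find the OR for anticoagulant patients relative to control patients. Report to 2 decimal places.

odds, anticoagulant patients = 0.10900/0.89100 = 0.12233
odds, control patients = 0.04900/0.95100 = 0.05152
OR = 0.12233 / 0.05152 = 2.37

2.37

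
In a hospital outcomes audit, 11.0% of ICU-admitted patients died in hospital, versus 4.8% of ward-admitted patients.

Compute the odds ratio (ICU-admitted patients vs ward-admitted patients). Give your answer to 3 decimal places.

odds, ICU-admitted patients = 0.11000/0.89000 = 0.12360
odds, ward-admitted patients = 0.04800/0.95200 = 0.05042
OR = 0.12360 / 0.05042 = 2.451

2.451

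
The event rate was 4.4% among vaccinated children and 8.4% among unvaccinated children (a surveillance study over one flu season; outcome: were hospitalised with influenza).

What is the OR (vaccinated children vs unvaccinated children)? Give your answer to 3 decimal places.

0.502

odds, vaccinated children = 0.04400/0.95600 = 0.04603
odds, unvaccinated children = 0.08400/0.91600 = 0.09170
OR = 0.04603 / 0.09170 = 0.502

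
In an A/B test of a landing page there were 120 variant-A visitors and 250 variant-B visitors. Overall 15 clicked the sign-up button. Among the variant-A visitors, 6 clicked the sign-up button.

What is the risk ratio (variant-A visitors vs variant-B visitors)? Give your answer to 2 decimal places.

variant-A visitors without the outcome: 120 − 6 = 114
variant-B visitors with the outcome: 15 − 6 = 9
variant-B visitors without the outcome: 250 − 9 = 241
risk, variant-A visitors = 6/120 = 0.05000
risk, variant-B visitors = 9/250 = 0.03600
RR = 0.05000 / 0.03600 = 1.39

1.39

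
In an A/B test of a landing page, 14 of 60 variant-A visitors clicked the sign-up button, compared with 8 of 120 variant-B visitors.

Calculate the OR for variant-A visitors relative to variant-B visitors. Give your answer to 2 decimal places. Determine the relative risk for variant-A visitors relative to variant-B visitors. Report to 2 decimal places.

OR = 4.26; RR = 3.50

OR = (14 × 112) / (46 × 8) = 1568/368 ≈ 4.26
risk, variant-A visitors = 14/60 = 0.2333
risk, variant-B visitors = 8/120 = 0.0667
RR = 0.2333 / 0.0667 = 3.50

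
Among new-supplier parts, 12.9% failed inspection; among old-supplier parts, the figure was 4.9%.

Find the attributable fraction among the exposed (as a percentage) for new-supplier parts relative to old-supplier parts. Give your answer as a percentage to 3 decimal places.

AR% = (0.12900 − 0.04900) / 0.12900 = 0.6202 → 62.016%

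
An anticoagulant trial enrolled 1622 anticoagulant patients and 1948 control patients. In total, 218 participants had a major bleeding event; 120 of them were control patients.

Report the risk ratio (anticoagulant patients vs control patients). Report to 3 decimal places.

anticoagulant patients with the outcome: 218 − 120 = 98
anticoagulant patients without the outcome: 1622 − 98 = 1524
control patients without the outcome: 1948 − 120 = 1828
risk, anticoagulant patients = 98/1622 = 0.0604
risk, control patients = 120/1948 = 0.0616
RR = 0.0604 / 0.0616 = 0.981

RR ≈ 0.981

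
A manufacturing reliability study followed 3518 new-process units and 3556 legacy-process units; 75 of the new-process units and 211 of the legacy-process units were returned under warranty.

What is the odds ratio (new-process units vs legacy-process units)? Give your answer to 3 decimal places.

OR: 0.345

odds, new-process units = 75/3443 = 0.02178
odds, legacy-process units = 211/3345 = 0.06308
OR = 0.02178 / 0.06308 = 0.345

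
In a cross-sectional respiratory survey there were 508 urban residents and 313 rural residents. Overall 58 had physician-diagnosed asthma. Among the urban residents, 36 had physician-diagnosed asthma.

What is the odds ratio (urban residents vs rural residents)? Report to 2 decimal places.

urban residents without the outcome: 508 − 36 = 472
rural residents with the outcome: 58 − 36 = 22
rural residents without the outcome: 313 − 22 = 291
OR = (36 × 291) / (472 × 22) = 10476/10384 ≈ 1.01

1.01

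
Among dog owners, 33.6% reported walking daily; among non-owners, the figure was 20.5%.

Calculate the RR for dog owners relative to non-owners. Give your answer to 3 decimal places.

RR = 0.3360 / 0.2050 = 1.639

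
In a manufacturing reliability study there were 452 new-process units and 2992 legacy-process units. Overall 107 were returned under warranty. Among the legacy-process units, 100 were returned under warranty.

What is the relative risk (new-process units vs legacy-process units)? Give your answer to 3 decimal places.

RR ≈ 0.463

new-process units with the outcome: 107 − 100 = 7
new-process units without the outcome: 452 − 7 = 445
legacy-process units without the outcome: 2992 − 100 = 2892
risk, new-process units = 7/452 = 0.01549
risk, legacy-process units = 100/2992 = 0.03342
RR = 0.01549 / 0.03342 = 0.463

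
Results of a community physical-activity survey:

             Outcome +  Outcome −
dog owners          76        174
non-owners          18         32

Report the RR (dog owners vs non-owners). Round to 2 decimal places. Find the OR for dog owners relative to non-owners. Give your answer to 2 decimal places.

RR = 0.84; OR = 0.78

risk, dog owners = 76/250 = 0.3040
risk, non-owners = 18/50 = 0.3600
RR = 0.3040 / 0.3600 = 0.84
OR = (76 × 32) / (174 × 18) = 2432/3132 ≈ 0.78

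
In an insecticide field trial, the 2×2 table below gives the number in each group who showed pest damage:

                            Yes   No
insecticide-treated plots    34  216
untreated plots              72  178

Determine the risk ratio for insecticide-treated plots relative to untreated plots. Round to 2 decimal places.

risk, insecticide-treated plots = 34/250 = 0.1360
risk, untreated plots = 72/250 = 0.2880
RR = 0.1360 / 0.2880 = 0.47

RR ≈ 0.47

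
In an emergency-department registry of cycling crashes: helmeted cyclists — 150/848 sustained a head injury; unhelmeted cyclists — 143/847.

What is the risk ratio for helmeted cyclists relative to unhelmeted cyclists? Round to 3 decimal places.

risk, helmeted cyclists = 150/848 = 0.1769
risk, unhelmeted cyclists = 143/847 = 0.1688
RR = 0.1769 / 0.1688 = 1.048

1.048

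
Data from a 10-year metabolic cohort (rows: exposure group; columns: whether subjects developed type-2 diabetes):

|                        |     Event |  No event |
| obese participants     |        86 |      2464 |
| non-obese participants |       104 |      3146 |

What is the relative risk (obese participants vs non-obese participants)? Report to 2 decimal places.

1.05

risk, obese participants = 86/2550 = 0.03373
risk, non-obese participants = 104/3250 = 0.03200
RR = 0.03373 / 0.03200 = 1.05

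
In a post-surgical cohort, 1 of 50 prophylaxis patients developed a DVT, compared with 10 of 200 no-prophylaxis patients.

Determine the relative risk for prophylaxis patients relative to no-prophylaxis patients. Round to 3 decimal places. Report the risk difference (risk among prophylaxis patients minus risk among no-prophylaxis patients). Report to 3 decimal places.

RR = 0.400; RD = -0.030

risk, prophylaxis patients = 1/50 = 0.02000
risk, no-prophylaxis patients = 10/200 = 0.05000
RR = 0.02000 / 0.05000 = 0.400
risk difference = 0.02000 − 0.05000 = -0.030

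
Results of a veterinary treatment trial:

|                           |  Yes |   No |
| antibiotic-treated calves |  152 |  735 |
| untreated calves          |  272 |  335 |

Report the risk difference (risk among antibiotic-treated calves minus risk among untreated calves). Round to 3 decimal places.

risk, antibiotic-treated calves = 152/887 = 0.1714
risk, untreated calves = 272/607 = 0.4481
risk difference = 0.1714 − 0.4481 = -0.277

-0.277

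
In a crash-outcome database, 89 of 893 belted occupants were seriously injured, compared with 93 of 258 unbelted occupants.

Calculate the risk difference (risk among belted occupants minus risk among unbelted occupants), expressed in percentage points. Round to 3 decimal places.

-26.080

risk, belted occupants = 89/893 = 0.0997
risk, unbelted occupants = 93/258 = 0.3605
risk difference = 0.0997 − 0.3605 = -0.2608 → -26.080 percentage points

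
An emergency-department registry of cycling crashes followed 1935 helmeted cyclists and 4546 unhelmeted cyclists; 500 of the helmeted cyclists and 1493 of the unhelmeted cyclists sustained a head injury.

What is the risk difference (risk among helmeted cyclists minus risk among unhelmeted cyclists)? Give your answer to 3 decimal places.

-0.070

risk, helmeted cyclists = 500/1935 = 0.2584
risk, unhelmeted cyclists = 1493/4546 = 0.3284
risk difference = 0.2584 − 0.3284 = -0.070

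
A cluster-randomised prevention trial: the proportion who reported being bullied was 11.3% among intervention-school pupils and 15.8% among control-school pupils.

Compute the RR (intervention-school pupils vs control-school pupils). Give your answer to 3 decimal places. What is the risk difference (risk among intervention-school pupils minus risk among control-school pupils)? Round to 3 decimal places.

RR = 0.1130 / 0.1580 = 0.715
risk difference = 0.1130 − 0.1580 = -0.045

RR = 0.715; RD = -0.045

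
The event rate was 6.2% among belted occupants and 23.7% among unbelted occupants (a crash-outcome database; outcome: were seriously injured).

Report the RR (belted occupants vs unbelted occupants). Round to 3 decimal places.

RR = 0.0620 / 0.2370 = 0.262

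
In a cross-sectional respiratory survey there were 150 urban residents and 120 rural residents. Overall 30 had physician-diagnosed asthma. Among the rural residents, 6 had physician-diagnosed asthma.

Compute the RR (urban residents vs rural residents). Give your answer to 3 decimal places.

RR ≈ 3.200

urban residents with the outcome: 30 − 6 = 24
urban residents without the outcome: 150 − 24 = 126
rural residents without the outcome: 120 − 6 = 114
risk, urban residents = 24/150 = 0.1600
risk, rural residents = 6/120 = 0.0500
RR = 0.1600 / 0.0500 = 3.200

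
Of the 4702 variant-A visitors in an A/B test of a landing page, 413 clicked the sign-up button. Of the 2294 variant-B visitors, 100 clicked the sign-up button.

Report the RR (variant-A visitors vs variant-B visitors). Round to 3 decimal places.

2.015

risk, variant-A visitors = 413/4702 = 0.08783
risk, variant-B visitors = 100/2294 = 0.04359
RR = 0.08783 / 0.04359 = 2.015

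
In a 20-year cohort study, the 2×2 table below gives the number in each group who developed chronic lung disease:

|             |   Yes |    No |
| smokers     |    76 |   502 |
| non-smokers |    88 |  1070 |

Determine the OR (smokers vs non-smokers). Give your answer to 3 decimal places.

OR = (76 × 1070) / (502 × 88) = 81320/44176 ≈ 1.841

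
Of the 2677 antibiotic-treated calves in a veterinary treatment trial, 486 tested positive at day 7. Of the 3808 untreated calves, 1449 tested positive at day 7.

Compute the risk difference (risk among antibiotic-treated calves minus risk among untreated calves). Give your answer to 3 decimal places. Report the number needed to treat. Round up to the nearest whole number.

risk, antibiotic-treated calves = 486/2677 = 0.1815
risk, untreated calves = 1449/3808 = 0.3805
risk difference = 0.1815 − 0.3805 = -0.199
absolute risk difference = 0.198968
1 / 0.198968 = 5.026 → round up → 6

RD = -0.199; NNT = 6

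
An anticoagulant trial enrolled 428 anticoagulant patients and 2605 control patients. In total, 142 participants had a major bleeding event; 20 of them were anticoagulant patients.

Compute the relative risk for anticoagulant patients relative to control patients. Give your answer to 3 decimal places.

RR: 0.998

anticoagulant patients without the outcome: 428 − 20 = 408
control patients with the outcome: 142 − 20 = 122
control patients without the outcome: 2605 − 122 = 2483
risk, anticoagulant patients = 20/428 = 0.04673
risk, control patients = 122/2605 = 0.04683
RR = 0.04673 / 0.04683 = 0.998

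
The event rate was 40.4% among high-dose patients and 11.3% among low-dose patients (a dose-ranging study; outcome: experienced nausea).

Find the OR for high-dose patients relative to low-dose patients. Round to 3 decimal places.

odds, high-dose patients = 0.4040/0.5960 = 0.6779
odds, low-dose patients = 0.1130/0.8870 = 0.1274
OR = 0.6779 / 0.1274 = 5.321

OR = 5.321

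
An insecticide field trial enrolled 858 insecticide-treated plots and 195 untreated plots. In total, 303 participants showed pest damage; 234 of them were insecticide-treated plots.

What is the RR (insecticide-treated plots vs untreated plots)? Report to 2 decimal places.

0.77

insecticide-treated plots without the outcome: 858 − 234 = 624
untreated plots with the outcome: 303 − 234 = 69
untreated plots without the outcome: 195 − 69 = 126
risk, insecticide-treated plots = 234/858 = 0.2727
risk, untreated plots = 69/195 = 0.3538
RR = 0.2727 / 0.3538 = 0.77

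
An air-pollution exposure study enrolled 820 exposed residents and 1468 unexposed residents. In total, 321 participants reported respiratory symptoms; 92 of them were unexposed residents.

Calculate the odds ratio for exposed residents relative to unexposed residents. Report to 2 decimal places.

exposed residents with the outcome: 321 − 92 = 229
exposed residents without the outcome: 820 − 229 = 591
unexposed residents without the outcome: 1468 − 92 = 1376
OR = (229 × 1376) / (591 × 92) = 315104/54372 ≈ 5.80

OR ≈ 5.80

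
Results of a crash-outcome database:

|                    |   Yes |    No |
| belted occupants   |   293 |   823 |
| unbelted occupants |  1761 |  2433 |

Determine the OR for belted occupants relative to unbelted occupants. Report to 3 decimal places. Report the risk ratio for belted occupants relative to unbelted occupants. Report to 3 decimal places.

OR = (293 × 2433) / (823 × 1761) = 712869/1449303 ≈ 0.492
risk, belted occupants = 293/1116 = 0.2625
risk, unbelted occupants = 1761/4194 = 0.4199
RR = 0.2625 / 0.4199 = 0.625

OR = 0.492; RR = 0.625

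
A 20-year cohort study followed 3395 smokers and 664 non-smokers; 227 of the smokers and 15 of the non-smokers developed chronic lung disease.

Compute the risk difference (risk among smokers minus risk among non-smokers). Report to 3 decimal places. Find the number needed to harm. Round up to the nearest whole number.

risk, smokers = 227/3395 = 0.06686
risk, non-smokers = 15/664 = 0.02259
risk difference = 0.06686 − 0.02259 = 0.044
absolute risk difference = 0.044273
1 / 0.044273 = 22.587 → round up → 23

RD = 0.044; NNH = 23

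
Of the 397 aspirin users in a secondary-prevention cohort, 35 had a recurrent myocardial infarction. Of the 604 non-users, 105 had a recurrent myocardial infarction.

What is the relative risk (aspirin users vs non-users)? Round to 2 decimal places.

risk, aspirin users = 35/397 = 0.0882
risk, non-users = 105/604 = 0.1738
RR = 0.0882 / 0.1738 = 0.51

0.51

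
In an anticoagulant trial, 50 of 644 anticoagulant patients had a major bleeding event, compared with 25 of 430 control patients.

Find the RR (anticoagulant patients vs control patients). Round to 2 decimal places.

risk, anticoagulant patients = 50/644 = 0.0776
risk, control patients = 25/430 = 0.0581
RR = 0.0776 / 0.0581 = 1.34

1.34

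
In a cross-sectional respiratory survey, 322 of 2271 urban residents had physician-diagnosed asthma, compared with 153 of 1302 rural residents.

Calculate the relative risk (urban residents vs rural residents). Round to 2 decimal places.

RR = 1.21

risk, urban residents = 322/2271 = 0.1418
risk, rural residents = 153/1302 = 0.1175
RR = 0.1418 / 0.1175 = 1.21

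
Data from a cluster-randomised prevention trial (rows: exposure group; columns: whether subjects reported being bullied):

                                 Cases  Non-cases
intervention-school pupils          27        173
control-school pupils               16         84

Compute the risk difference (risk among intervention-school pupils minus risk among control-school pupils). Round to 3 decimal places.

risk, intervention-school pupils = 27/200 = 0.1350
risk, control-school pupils = 16/100 = 0.1600
risk difference = 0.1350 − 0.1600 = -0.025

-0.025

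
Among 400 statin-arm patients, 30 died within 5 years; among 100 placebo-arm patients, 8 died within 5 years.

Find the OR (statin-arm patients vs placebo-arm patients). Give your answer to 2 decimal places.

OR = (30 × 92) / (370 × 8) = 2760/2960 ≈ 0.93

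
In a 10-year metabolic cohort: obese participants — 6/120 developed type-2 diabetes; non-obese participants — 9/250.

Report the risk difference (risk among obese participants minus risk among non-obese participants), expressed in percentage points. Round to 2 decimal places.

RD ≈ 1.40

risk, obese participants = 6/120 = 0.05000
risk, non-obese participants = 9/250 = 0.03600
risk difference = 0.05000 − 0.03600 = 0.01400 → 1.40 percentage points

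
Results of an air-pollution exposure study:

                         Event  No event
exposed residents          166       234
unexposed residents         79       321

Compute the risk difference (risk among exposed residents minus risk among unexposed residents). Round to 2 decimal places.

RD: 0.22

risk, exposed residents = 166/400 = 0.4150
risk, unexposed residents = 79/400 = 0.1975
risk difference = 0.4150 − 0.1975 = 0.22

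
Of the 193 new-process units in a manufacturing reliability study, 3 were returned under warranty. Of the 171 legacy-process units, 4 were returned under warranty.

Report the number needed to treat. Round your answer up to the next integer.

risk, new-process units = 3/193 = 0.015544
risk, legacy-process units = 4/171 = 0.023392
absolute risk difference = 0.007848
1 / 0.007848 = 127.421 → round up → 128

NNT: 128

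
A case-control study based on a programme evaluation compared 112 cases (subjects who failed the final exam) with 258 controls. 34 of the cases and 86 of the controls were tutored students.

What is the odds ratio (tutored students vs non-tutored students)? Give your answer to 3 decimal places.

odds, tutored students = 34/86 = 0.3953
odds, non-tutored students = 78/172 = 0.4535
OR = 0.3953 / 0.4535 = 0.872

0.872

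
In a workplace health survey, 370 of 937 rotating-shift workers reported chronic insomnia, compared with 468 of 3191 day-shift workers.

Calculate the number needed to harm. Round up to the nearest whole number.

NNH: 5

risk, rotating-shift workers = 370/937 = 0.394877
risk, day-shift workers = 468/3191 = 0.146662
absolute risk difference = 0.248215
1 / 0.248215 = 4.029 → round up → 5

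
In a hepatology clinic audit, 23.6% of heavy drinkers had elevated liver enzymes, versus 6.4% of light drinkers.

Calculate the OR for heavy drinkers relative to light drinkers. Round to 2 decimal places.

OR: 4.52

odds, heavy drinkers = 0.2360/0.7640 = 0.3089
odds, light drinkers = 0.0640/0.9360 = 0.0684
OR = 0.3089 / 0.0684 = 4.52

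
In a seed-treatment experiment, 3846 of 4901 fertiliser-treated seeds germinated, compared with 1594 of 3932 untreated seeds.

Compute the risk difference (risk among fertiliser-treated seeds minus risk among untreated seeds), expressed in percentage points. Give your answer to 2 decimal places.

RD: 37.93

risk, fertiliser-treated seeds = 3846/4901 = 0.7847
risk, untreated seeds = 1594/3932 = 0.4054
risk difference = 0.7847 − 0.4054 = 0.3793 → 37.93 percentage points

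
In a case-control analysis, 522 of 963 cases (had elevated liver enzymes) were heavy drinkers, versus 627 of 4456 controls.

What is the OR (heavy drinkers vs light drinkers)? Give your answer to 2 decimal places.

odds, heavy drinkers = 522/627 = 0.8325
odds, light drinkers = 441/3829 = 0.1152
OR = 0.8325 / 0.1152 = 7.23

OR: 7.23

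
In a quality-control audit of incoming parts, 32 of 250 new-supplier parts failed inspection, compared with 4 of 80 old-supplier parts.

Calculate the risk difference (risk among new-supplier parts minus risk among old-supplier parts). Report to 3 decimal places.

risk, new-supplier parts = 32/250 = 0.1280
risk, old-supplier parts = 4/80 = 0.0500
risk difference = 0.1280 − 0.0500 = 0.078

0.078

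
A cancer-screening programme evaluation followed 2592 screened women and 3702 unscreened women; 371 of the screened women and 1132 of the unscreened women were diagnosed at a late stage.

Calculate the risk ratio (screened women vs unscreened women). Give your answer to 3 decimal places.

risk, screened women = 371/2592 = 0.1431
risk, unscreened women = 1132/3702 = 0.3058
RR = 0.1431 / 0.3058 = 0.468

RR: 0.468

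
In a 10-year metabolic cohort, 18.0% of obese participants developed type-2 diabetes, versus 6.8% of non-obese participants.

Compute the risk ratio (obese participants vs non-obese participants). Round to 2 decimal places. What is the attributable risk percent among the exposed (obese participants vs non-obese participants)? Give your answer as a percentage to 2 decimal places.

RR = 0.1800 / 0.0680 = 2.65
AR% = (0.1800 − 0.0680) / 0.1800 = 0.6222 → 62.22%

RR = 2.65; AR% = 62.22%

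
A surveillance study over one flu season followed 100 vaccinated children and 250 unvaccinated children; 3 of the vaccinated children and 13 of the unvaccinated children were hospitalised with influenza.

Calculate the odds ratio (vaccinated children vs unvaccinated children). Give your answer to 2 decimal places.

OR = (3 × 237) / (97 × 13) = 711/1261 ≈ 0.56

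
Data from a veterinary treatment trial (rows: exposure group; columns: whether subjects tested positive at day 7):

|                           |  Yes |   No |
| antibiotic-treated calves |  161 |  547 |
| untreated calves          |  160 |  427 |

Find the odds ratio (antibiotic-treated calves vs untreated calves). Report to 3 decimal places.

OR = (161 × 427) / (547 × 160) = 68747/87520 ≈ 0.786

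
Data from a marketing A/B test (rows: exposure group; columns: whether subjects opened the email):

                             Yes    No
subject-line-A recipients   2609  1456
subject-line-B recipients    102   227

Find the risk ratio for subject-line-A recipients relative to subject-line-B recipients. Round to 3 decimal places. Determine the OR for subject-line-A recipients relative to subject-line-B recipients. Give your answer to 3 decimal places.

RR = 2.070; OR = 3.988

risk, subject-line-A recipients = 2609/4065 = 0.6418
risk, subject-line-B recipients = 102/329 = 0.3100
RR = 0.6418 / 0.3100 = 2.070
OR = (2609 × 227) / (1456 × 102) = 592243/148512 ≈ 3.988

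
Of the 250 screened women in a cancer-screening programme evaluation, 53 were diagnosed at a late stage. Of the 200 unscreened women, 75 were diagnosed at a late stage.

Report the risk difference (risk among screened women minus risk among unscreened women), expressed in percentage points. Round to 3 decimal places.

RD: -16.300

risk, screened women = 53/250 = 0.2120
risk, unscreened women = 75/200 = 0.3750
risk difference = 0.2120 − 0.3750 = -0.1630 → -16.300 percentage points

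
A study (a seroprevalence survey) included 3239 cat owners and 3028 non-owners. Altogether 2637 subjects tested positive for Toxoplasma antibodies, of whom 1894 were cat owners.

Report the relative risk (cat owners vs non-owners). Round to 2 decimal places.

cat owners without the outcome: 3239 − 1894 = 1345
non-owners with the outcome: 2637 − 1894 = 743
non-owners without the outcome: 3028 − 743 = 2285
risk, cat owners = 1894/3239 = 0.5847
risk, non-owners = 743/3028 = 0.2454
RR = 0.5847 / 0.2454 = 2.38

RR: 2.38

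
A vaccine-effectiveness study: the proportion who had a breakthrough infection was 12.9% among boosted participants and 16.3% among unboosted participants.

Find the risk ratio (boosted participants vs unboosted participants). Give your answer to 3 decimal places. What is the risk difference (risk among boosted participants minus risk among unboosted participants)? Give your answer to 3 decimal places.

RR = 0.1290 / 0.1630 = 0.791
risk difference = 0.1290 − 0.1630 = -0.034

RR = 0.791; RD = -0.034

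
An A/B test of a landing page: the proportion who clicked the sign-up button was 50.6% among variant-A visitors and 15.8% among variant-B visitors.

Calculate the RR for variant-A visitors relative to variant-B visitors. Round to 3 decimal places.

RR = 0.5060 / 0.1580 = 3.203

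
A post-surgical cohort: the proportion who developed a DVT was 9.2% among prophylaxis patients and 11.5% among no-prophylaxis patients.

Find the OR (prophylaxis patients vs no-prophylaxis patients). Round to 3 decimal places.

odds, prophylaxis patients = 0.0920/0.9080 = 0.1013
odds, no-prophylaxis patients = 0.1150/0.8850 = 0.1299
OR = 0.1013 / 0.1299 = 0.780

OR: 0.780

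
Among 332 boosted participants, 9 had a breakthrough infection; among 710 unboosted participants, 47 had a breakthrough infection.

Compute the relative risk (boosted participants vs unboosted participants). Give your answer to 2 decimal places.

risk, boosted participants = 9/332 = 0.02711
risk, unboosted participants = 47/710 = 0.06620
RR = 0.02711 / 0.06620 = 0.41

RR: 0.41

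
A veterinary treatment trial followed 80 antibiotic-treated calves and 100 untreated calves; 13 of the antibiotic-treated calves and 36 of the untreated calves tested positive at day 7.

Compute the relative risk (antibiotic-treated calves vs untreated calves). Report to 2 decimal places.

risk, antibiotic-treated calves = 13/80 = 0.1625
risk, untreated calves = 36/100 = 0.3600
RR = 0.1625 / 0.3600 = 0.45

0.45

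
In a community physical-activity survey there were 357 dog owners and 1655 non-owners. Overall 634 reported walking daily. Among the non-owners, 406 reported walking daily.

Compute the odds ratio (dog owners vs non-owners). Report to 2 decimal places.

OR = 5.44

dog owners with the outcome: 634 − 406 = 228
dog owners without the outcome: 357 − 228 = 129
non-owners without the outcome: 1655 − 406 = 1249
OR = (228 × 1249) / (129 × 406) = 284772/52374 ≈ 5.44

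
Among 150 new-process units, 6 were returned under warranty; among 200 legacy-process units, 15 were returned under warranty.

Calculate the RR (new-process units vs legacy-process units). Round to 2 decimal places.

RR: 0.53

risk, new-process units = 6/150 = 0.04000
risk, legacy-process units = 15/200 = 0.07500
RR = 0.04000 / 0.07500 = 0.53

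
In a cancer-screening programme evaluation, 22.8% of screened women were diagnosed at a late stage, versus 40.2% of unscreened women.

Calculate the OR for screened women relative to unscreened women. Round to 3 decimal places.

odds, screened women = 0.2280/0.7720 = 0.2953
odds, unscreened women = 0.4020/0.5980 = 0.6722
OR = 0.2953 / 0.6722 = 0.439

0.439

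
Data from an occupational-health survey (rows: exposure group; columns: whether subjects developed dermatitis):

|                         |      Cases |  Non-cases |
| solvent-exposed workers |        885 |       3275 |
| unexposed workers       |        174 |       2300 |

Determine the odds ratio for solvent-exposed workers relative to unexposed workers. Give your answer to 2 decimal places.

odds, solvent-exposed workers = 885/3275 = 0.2702
odds, unexposed workers = 174/2300 = 0.0757
OR = 0.2702 / 0.0757 = 3.57

3.57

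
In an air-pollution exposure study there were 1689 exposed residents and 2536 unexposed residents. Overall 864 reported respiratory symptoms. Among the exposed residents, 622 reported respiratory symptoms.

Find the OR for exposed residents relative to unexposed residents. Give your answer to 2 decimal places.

exposed residents without the outcome: 1689 − 622 = 1067
unexposed residents with the outcome: 864 − 622 = 242
unexposed residents without the outcome: 2536 − 242 = 2294
odds, exposed residents = 622/1067 = 0.5829
odds, unexposed residents = 242/2294 = 0.1055
OR = 0.5829 / 0.1055 = 5.53

5.53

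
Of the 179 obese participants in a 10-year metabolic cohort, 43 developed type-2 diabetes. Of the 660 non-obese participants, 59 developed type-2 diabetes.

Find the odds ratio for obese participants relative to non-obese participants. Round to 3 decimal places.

OR = (43 × 601) / (136 × 59) = 25843/8024 ≈ 3.221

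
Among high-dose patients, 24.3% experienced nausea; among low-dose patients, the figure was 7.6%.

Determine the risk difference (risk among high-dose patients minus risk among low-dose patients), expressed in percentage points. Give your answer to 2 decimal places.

risk difference = 0.2430 − 0.0760 = 0.1670 → 16.70 percentage points

RD = 16.70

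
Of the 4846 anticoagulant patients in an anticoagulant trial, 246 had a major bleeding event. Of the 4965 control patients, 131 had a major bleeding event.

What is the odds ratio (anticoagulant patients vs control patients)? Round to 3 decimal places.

odds, anticoagulant patients = 246/4600 = 0.05348
odds, control patients = 131/4834 = 0.02710
OR = 0.05348 / 0.02710 = 1.973

OR = 1.973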